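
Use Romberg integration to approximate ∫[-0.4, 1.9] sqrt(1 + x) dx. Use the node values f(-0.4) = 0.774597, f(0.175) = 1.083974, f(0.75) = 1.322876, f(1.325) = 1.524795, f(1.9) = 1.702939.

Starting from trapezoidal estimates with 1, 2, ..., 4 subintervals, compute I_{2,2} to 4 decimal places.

I_{0,0} (trapezoid, 1 panel, h=2.3000): 2.849166
I_{1,0} (trapezoid, 2 panels, h=1.1500): 2.945891
I_{2,0} (trapezoid, 4 panels, h=0.5750): 2.972987
I_{1,1} = 2.945891 + (2.945891 − 2.849166)/3 = 2.978133
I_{2,1} = 2.972987 + (2.972987 − 2.945891)/3 = 2.982019
I_{2,2} = 2.982019 + (2.982019 − 2.978133)/15 = 2.982278

2.9823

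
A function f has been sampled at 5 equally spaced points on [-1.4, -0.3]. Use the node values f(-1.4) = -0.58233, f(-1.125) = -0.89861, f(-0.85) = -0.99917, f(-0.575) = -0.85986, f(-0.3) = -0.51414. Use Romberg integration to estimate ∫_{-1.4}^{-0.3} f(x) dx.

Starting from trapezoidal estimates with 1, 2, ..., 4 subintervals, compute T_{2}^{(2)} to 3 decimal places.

-0.928

T_{0}^{(0)} (trapezoid, 1 panel, h=1.1000): -0.60306
T_{1}^{(0)} (trapezoid, 2 panels, h=0.5500): -0.85107
T_{2}^{(0)} (trapezoid, 4 panels, h=0.2750): -0.90912
T_{1}^{(1)} = -0.85107 + (-0.85107 − (-0.60306))/3 = -0.93374
T_{2}^{(1)} = -0.90912 + (-0.90912 − (-0.85107))/3 = -0.92847
T_{2}^{(2)} = -0.92847 + (-0.92847 − (-0.93374))/15 = -0.92812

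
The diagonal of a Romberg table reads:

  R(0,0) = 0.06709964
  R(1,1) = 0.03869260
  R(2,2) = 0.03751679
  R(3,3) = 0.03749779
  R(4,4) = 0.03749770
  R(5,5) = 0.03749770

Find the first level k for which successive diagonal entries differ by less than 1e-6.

k = 4

|R(1,1) − R(0,0)| = 0.02840704 ≥ 1e-6
|R(2,2) − R(1,1)| = 0.00117581 ≥ 1e-6
|R(3,3) − R(2,2)| = 0.00001900 ≥ 1e-6
|R(4,4) − R(3,3)| = 0.00000009 < 1e-6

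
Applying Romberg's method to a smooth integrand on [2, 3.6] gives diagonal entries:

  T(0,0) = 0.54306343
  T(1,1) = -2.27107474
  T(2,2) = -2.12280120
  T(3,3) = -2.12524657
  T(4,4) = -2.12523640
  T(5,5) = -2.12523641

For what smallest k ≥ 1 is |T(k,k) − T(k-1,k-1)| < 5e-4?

k = 4

|T(1,1) − T(0,0)| = 2.81413817 ≥ 5e-4
|T(2,2) − T(1,1)| = 0.14827354 ≥ 5e-4
|T(3,3) − T(2,2)| = 0.00244537 ≥ 5e-4
|T(4,4) − T(3,3)| = 0.00001017 < 5e-4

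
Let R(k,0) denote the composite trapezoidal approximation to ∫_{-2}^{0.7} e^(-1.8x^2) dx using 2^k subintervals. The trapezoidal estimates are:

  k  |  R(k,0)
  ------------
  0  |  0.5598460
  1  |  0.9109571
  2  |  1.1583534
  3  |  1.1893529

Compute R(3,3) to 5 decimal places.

R(1,1) = (4·0.9109571 − 0.5598460) / 3 = 1.0279941
R(2,1) = 1.1583534 + (1.1583534 − 0.9109571)/3 = 1.2408188
R(3,1) = 1.1893529 + (1.1893529 − 1.1583534)/3 = 1.1996861
R(2,2) = (16·1.2408188 − 1.0279941) / 15 = 1.2550071
R(3,2) = (16·1.1996861 − 1.2408188) / 15 = 1.1969439
R(3,3) = 1.1969439 + (1.1969439 − 1.2550071)/63 = 1.1960223

1.19602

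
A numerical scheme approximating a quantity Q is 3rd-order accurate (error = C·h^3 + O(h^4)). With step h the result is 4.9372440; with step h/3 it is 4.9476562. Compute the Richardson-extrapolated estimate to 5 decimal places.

4.94806

Extrapolated value = (27·A(h/3) − A(h)) / (27 − 1)
= (27·4.9476562 − 4.9372440) / 26
= 128.6494734 / 26 = 4.9480567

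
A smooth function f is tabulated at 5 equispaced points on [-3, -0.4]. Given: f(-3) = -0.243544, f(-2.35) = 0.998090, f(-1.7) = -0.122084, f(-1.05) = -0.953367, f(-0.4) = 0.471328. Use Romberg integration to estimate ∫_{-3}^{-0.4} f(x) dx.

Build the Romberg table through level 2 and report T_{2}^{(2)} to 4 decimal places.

T_{0}^{(0)} (trapezoid, 1 panel, h=2.6000): 0.296119
T_{1}^{(0)} (trapezoid, 2 panels, h=1.3000): -0.010650
T_{2}^{(0)} (trapezoid, 4 panels, h=0.6500): 0.023745
T_{1}^{(1)} = -0.010650 + (-0.010650 − 0.296119)/3 = -0.112906
T_{2}^{(1)} = 0.023745 + (0.023745 − (-0.010650))/3 = 0.035210
T_{2}^{(2)} = 0.035210 + (0.035210 − (-0.112906))/15 = 0.045084

0.0451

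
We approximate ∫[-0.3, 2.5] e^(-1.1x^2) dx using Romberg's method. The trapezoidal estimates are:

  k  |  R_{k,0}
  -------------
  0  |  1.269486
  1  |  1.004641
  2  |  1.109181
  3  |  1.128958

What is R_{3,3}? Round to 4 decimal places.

R_{1,1} = (4·1.004641 − 1.269486) / 3 = 0.916359
R_{2,1} = (4·1.109181 − 1.004641) / 3 = 1.144028
R_{3,1} = 1.128958 + (1.128958 − 1.109181)/3 = 1.135550
R_{2,2} = 1.144028 + (1.144028 − 0.916359)/15 = 1.159206
R_{3,2} = (16·1.135550 − 1.144028) / 15 = 1.134985
R_{3,3} = 1.134985 + (1.134985 − 1.159206)/63 = 1.134601

1.1346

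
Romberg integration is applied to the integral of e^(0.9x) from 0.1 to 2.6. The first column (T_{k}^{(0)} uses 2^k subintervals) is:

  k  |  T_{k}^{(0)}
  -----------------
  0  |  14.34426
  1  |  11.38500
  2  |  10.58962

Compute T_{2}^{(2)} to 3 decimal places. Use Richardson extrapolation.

Richardson extrapolation on the trapezoidal column (denominator 4−1=3):
T_{1}^{(1)} = (4·11.38500 − 14.34426) / 3 = 10.39858
T_{2}^{(1)} = 10.58962 + (10.58962 − 11.38500)/3 = 10.32449
T_{2}^{(2)} = 10.32449 + (10.32449 − 10.39858)/15 = 10.31955

10.320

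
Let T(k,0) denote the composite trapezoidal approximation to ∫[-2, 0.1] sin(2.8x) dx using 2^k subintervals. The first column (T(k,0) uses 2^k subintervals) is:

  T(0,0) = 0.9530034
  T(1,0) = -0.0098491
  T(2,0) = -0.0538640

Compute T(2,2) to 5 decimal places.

Richardson extrapolation on the trapezoidal column (denominator 4−1=3):
T(1,1) = (4·(-0.0098491) − 0.9530034) / 3 = -0.3307999
T(2,1) = (4·(-0.0538640) − (-0.0098491)) / 3 = -0.0685356
T(2,2) = -0.0685356 + (-0.0685356 − (-0.3307999))/15 = -0.0510513

-0.05105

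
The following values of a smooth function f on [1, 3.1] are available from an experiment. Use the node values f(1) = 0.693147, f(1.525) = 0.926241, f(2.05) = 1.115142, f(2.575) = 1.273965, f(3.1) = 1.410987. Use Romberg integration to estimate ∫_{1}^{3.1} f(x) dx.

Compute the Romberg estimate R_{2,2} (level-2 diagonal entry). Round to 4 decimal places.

2.2987

R_{0,0} (trapezoid, 1 panel, h=2.1000): 2.209341
R_{1,0} (trapezoid, 2 panels, h=1.0500): 2.275569
R_{2,0} (trapezoid, 4 panels, h=0.5250): 2.292893
R_{1,1} = 2.275569 + (2.275569 − 2.209341)/3 = 2.297645
R_{2,1} = 2.292893 + (2.292893 − 2.275569)/3 = 2.298668
R_{2,2} = 2.298668 + (2.298668 − 2.297645)/15 = 2.298736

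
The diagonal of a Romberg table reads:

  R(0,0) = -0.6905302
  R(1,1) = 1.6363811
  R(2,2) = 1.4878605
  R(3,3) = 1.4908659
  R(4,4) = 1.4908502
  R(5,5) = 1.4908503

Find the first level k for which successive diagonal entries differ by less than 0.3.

k = 2

|R(1,1) − R(0,0)| = 2.3269113 ≥ 0.3
|R(2,2) − R(1,1)| = 0.1485206 < 0.3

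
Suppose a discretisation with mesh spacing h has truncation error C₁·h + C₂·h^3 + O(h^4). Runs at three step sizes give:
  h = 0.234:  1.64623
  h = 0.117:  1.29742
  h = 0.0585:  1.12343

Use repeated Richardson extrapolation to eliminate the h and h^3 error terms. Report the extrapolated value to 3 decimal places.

First eliminate the h term (factor 2^1 = 2):
  B₁ = (2·1.29742 − 1.64623)/1 = 0.94861
  B₂ = (2·1.12343 − 1.29742)/1 = 0.94944
Then eliminate the h^3 term (factor 2^3 = 8):
  (8·0.94944 − 0.94861)/7 = 0.94956

0.950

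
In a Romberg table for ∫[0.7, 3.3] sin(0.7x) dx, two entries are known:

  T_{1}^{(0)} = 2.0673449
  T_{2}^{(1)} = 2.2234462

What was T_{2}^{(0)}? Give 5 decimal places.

From T_{2}^{(1)} = (4·T_{2}^{(0)} − T_{1}^{(0)})/3, solve for T_{2}^{(0)}:
4·T_{2}^{(0)} = 3·2.2234462 + 2.0673449 = 8.7376835
T_{2}^{(0)} = 2.1844209

2.18442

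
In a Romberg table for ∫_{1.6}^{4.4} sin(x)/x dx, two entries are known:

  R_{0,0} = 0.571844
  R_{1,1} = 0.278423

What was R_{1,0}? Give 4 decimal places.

0.3518

From R_{1,1} = (4·R_{1,0} − R_{0,0})/3, solve for R_{1,0}:
4·R_{1,0} = 3·0.278423 + 0.571844 = 1.407113
R_{1,0} = 0.351778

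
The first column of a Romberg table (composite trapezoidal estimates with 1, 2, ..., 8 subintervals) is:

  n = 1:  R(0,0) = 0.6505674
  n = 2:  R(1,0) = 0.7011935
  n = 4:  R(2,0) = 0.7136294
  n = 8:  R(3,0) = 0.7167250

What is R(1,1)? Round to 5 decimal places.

0.71807

R(1,1) = 0.7011935 + (0.7011935 − 0.6505674)/3 = 0.7180689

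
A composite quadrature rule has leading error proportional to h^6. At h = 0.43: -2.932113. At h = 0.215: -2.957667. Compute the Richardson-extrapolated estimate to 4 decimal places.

The leading error scales as h^6; refining by a factor of 2 reduces it by 2^6 = 64.
Extrapolated value = (64·A(h/2) − A(h)) / (64 − 1)
= (64·(-2.957667) − (-2.932113)) / 63
= -186.358575 / 63 = -2.958073

-2.9581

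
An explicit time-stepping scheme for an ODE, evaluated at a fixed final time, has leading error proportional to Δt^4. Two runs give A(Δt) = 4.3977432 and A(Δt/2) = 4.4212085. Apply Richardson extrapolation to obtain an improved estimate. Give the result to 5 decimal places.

4.42277

The leading error scales as Δt^4; refining by a factor of 2 reduces it by 2^4 = 16.
Extrapolated value = (16·A(Δt/2) − A(Δt)) / (16 − 1)
= (16·4.4212085 − 4.3977432) / 15
= 66.3415928 / 15 = 4.4227729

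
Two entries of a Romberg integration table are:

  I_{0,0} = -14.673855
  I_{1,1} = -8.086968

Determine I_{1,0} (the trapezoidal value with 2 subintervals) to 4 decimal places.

-9.7337

From I_{1,1} = (4·I_{1,0} − I_{0,0})/3, solve for I_{1,0}:
4·I_{1,0} = 3·(-8.086968) + (-14.673855) = -38.934759
I_{1,0} = -9.733690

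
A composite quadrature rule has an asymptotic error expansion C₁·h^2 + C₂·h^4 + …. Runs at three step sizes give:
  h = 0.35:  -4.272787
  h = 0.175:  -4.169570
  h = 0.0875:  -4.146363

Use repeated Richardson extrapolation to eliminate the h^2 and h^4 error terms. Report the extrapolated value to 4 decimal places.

-4.1389

First eliminate the h^2 term (factor 2^2 = 4):
  B₁ = (4·(-4.169570) − (-4.272787))/3 = -4.135164
  B₂ = (4·(-4.146363) − (-4.169570))/3 = -4.138627
Then eliminate the h^4 term (factor 2^4 = 16):
  (16·(-4.138627) − (-4.135164))/15 = -4.138858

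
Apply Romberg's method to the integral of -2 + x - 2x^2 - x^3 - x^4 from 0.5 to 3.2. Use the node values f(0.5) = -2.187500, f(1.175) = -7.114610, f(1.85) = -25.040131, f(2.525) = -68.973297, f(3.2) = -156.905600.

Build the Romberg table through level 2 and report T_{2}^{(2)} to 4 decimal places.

T_{0}^{(0)} (trapezoid, 1 panel, h=2.7000): -214.775685
T_{1}^{(0)} (trapezoid, 2 panels, h=1.3500): -141.192019
T_{2}^{(0)} (trapezoid, 4 panels, h=0.6750): -121.955347
T_{1}^{(1)} = -141.192019 + (-141.192019 − (-214.775685))/3 = -116.664130
T_{2}^{(1)} = -121.955347 + (-121.955347 − (-141.192019))/3 = -115.543123
T_{2}^{(2)} = -115.543123 + (-115.543123 − (-116.664130))/15 = -115.468389

-115.4684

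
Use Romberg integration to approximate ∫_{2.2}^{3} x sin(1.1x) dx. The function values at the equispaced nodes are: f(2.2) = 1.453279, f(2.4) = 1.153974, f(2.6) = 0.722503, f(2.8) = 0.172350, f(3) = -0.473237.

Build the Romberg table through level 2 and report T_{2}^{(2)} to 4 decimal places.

T_{0}^{(0)} (trapezoid, 1 panel, h=0.8000): 0.392017
T_{1}^{(0)} (trapezoid, 2 panels, h=0.4000): 0.485010
T_{2}^{(0)} (trapezoid, 4 panels, h=0.2000): 0.507770
T_{1}^{(1)} = 0.485010 + (0.485010 − 0.392017)/3 = 0.516008
T_{2}^{(1)} = 0.507770 + (0.507770 − 0.485010)/3 = 0.515357
T_{2}^{(2)} = 0.515357 + (0.515357 − 0.516008)/15 = 0.515314

0.5153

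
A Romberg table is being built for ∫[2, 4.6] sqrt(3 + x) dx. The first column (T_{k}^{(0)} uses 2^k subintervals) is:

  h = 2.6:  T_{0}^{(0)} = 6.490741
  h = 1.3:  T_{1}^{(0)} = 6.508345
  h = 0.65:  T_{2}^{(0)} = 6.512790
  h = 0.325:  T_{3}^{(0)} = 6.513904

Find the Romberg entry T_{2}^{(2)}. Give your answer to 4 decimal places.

6.5143

T_{1}^{(1)} = 6.508345 + (6.508345 − 6.490741)/3 = 6.514213
T_{2}^{(1)} = (4·6.512790 − 6.508345) / 3 = 6.514272
T_{2}^{(2)} = 6.514272 + (6.514272 − 6.514213)/15 = 6.514276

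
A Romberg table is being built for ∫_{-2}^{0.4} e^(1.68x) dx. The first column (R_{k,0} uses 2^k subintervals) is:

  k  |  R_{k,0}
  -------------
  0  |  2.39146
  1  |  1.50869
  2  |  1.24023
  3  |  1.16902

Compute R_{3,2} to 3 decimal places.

Richardson extrapolation on the trapezoidal column (denominator 4−1=3):
R_{2,1} = 1.24023 + (1.24023 − 1.50869)/3 = 1.15074
R_{3,1} = 1.16902 + (1.16902 − 1.24023)/3 = 1.14528
R_{3,2} = (16·1.14528 − 1.15074) / 15 = 1.14492

1.145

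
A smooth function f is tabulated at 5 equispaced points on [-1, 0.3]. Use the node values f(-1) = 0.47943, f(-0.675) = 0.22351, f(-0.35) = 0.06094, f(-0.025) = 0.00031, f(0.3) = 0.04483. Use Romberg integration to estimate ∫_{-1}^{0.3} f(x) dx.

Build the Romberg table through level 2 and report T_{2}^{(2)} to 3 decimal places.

T_{0}^{(0)} (trapezoid, 1 panel, h=1.3000): 0.34077
T_{1}^{(0)} (trapezoid, 2 panels, h=0.6500): 0.21000
T_{2}^{(0)} (trapezoid, 4 panels, h=0.3250): 0.17774
T_{1}^{(1)} = 0.21000 + (0.21000 − 0.34077)/3 = 0.16641
T_{2}^{(1)} = 0.17774 + (0.17774 − 0.21000)/3 = 0.16699
T_{2}^{(2)} = 0.16699 + (0.16699 − 0.16641)/15 = 0.16703

0.167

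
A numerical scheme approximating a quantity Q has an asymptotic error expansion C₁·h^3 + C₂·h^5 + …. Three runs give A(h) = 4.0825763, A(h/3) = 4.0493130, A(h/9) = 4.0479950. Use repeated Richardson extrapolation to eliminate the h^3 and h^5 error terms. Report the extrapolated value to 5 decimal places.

4.04794

First eliminate the h^3 term (factor 3^3 = 27):
  B₁ = (27·4.0493130 − 4.0825763)/26 = 4.0480336
  B₂ = (27·4.0479950 − 4.0493130)/26 = 4.0479443
Then eliminate the h^5 term (factor 3^5 = 243):
  (243·4.0479443 − 4.0480336)/242 = 4.0479439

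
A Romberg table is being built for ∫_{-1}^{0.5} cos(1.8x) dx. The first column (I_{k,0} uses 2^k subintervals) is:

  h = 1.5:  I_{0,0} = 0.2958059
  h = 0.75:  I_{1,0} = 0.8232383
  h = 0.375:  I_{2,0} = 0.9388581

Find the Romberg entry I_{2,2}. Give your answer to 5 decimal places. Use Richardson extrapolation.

Richardson extrapolation on the trapezoidal column (denominator 4−1=3):
I_{1,1} = (4·0.8232383 − 0.2958059) / 3 = 0.9990491
I_{2,1} = (4·0.9388581 − 0.8232383) / 3 = 0.9773980
I_{2,2} = (16·0.9773980 − 0.9990491) / 15 = 0.9759546
(Column j=1 coincides with Simpson's rule on the same nodes.)

0.97595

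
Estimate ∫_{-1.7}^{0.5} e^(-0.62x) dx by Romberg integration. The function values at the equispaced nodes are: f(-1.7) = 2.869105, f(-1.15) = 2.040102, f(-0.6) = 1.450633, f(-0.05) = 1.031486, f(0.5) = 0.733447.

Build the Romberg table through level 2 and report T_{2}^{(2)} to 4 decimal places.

T_{0}^{(0)} (trapezoid, 1 panel, h=2.2000): 3.962807
T_{1}^{(0)} (trapezoid, 2 panels, h=1.1000): 3.577100
T_{2}^{(0)} (trapezoid, 4 panels, h=0.5500): 3.477923
T_{1}^{(1)} = 3.577100 + (3.577100 − 3.962807)/3 = 3.448531
T_{2}^{(1)} = 3.477923 + (3.477923 − 3.577100)/3 = 3.444864
T_{2}^{(2)} = 3.444864 + (3.444864 − 3.448531)/15 = 3.444620

3.4446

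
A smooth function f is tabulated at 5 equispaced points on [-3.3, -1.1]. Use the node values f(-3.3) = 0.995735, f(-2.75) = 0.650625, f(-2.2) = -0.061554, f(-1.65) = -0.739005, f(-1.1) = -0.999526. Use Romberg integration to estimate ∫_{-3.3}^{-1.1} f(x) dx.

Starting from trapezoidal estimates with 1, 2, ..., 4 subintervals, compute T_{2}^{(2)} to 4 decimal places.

-0.0878

T_{0}^{(0)} (trapezoid, 1 panel, h=2.2000): -0.004170
T_{1}^{(0)} (trapezoid, 2 panels, h=1.1000): -0.069794
T_{2}^{(0)} (trapezoid, 4 panels, h=0.5500): -0.083506
T_{1}^{(1)} = -0.069794 + (-0.069794 − (-0.004170))/3 = -0.091669
T_{2}^{(1)} = -0.083506 + (-0.083506 − (-0.069794))/3 = -0.088077
T_{2}^{(2)} = -0.088077 + (-0.088077 − (-0.091669))/15 = -0.087838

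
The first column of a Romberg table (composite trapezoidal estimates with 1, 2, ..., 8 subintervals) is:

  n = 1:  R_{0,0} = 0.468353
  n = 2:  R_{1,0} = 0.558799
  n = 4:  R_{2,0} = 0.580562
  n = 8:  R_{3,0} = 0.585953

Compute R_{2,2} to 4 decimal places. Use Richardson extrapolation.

Richardson extrapolation on the trapezoidal column (denominator 4−1=3):
R_{1,1} = (4·0.558799 − 0.468353) / 3 = 0.588948
R_{2,1} = (4·0.580562 − 0.558799) / 3 = 0.587816
R_{2,2} = (16·0.587816 − 0.588948) / 15 = 0.587741
(Column j=1 coincides with Simpson's rule on the same nodes.)

0.5877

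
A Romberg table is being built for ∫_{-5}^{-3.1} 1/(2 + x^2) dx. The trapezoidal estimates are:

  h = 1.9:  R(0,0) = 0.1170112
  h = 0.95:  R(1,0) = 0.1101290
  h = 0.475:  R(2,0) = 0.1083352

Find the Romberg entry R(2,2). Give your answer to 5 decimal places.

0.10773

R(1,1) = (4·0.1101290 − 0.1170112) / 3 = 0.1078349
R(2,1) = 0.1083352 + (0.1083352 − 0.1101290)/3 = 0.1077373
R(2,2) = (16·0.1077373 − 0.1078349) / 15 = 0.1077308
(Column j=1 coincides with Simpson's rule on the same nodes.)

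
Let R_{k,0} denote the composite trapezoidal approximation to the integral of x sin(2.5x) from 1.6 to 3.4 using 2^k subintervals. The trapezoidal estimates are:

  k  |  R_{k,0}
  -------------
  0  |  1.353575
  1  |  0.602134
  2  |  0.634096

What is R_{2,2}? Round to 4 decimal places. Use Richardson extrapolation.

0.6643

R_{1,1} = (4·0.602134 − 1.353575) / 3 = 0.351654
R_{2,1} = 0.634096 + (0.634096 − 0.602134)/3 = 0.644750
R_{2,2} = 0.644750 + (0.644750 − 0.351654)/15 = 0.664290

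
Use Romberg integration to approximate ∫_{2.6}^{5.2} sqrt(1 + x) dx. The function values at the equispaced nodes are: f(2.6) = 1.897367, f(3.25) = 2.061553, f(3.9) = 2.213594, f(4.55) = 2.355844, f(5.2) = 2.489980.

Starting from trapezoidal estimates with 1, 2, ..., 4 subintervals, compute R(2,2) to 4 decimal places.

R(0,0) (trapezoid, 1 panel, h=2.6000): 5.703551
R(1,0) (trapezoid, 2 panels, h=1.3000): 5.729448
R(2,0) (trapezoid, 4 panels, h=0.6500): 5.736032
R(1,1) = 5.729448 + (5.729448 − 5.703551)/3 = 5.738080
R(2,1) = 5.736032 + (5.736032 − 5.729448)/3 = 5.738227
R(2,2) = 5.738227 + (5.738227 − 5.738080)/15 = 5.738237

5.7382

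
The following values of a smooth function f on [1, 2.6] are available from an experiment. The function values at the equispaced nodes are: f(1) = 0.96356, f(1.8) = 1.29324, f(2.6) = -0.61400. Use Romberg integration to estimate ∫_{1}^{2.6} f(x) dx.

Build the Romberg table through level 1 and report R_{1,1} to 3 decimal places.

1.473

R_{0,0} (trapezoid, 1 panel, h=1.6000): 0.27965
R_{1,0} (trapezoid, 2 panels, h=0.8000): 1.17442
R_{1,1} = 1.17442 + (1.17442 − 0.27965)/3 = 1.47268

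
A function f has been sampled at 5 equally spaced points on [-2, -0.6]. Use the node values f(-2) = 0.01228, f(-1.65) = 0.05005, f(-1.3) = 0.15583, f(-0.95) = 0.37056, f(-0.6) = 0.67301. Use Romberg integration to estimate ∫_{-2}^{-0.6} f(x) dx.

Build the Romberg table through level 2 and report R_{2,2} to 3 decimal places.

0.313

R_{0,0} (trapezoid, 1 panel, h=1.4000): 0.47970
R_{1,0} (trapezoid, 2 panels, h=0.7000): 0.34893
R_{2,0} (trapezoid, 4 panels, h=0.3500): 0.32168
R_{1,1} = 0.34893 + (0.34893 − 0.47970)/3 = 0.30534
R_{2,1} = 0.32168 + (0.32168 − 0.34893)/3 = 0.31260
R_{2,2} = 0.31260 + (0.31260 − 0.30534)/15 = 0.31308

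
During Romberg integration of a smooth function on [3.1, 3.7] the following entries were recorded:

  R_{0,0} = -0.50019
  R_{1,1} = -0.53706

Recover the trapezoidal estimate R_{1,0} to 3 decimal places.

From R_{1,1} = (4·R_{1,0} − R_{0,0})/3, solve for R_{1,0}:
4·R_{1,0} = 3·(-0.53706) + (-0.50019) = -2.11137
R_{1,0} = -0.52784

-0.528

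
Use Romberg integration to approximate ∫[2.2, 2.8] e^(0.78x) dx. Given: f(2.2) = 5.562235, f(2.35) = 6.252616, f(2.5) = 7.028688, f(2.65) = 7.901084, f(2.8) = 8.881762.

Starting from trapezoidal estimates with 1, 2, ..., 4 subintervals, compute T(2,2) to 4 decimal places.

T(0,0) (trapezoid, 1 panel, h=0.6000): 4.333199
T(1,0) (trapezoid, 2 panels, h=0.3000): 4.275206
T(2,0) (trapezoid, 4 panels, h=0.1500): 4.260658
T(1,1) = 4.275206 + (4.275206 − 4.333199)/3 = 4.255875
T(2,1) = 4.260658 + (4.260658 − 4.275206)/3 = 4.255809
T(2,2) = 4.255809 + (4.255809 − 4.255875)/15 = 4.255805

4.2558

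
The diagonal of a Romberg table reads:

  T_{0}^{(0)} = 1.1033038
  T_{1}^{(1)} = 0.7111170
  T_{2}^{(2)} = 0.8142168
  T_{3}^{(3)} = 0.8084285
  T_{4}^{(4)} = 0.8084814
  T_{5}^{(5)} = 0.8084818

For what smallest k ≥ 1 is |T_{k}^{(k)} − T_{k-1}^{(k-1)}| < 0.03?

|T_{1}^{(1)} − T_{0}^{(0)}| = 0.3921868 ≥ 0.03
|T_{2}^{(2)} − T_{1}^{(1)}| = 0.1030998 ≥ 0.03
|T_{3}^{(3)} − T_{2}^{(2)}| = 0.0057883 < 0.03

k = 3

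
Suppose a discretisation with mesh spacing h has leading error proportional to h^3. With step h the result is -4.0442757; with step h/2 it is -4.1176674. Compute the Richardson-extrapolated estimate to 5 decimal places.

The leading error scales as h^3; refining by a factor of 2 reduces it by 2^3 = 8.
Extrapolated value = (8·A(h/2) − A(h)) / (8 − 1)
= (8·(-4.1176674) − (-4.0442757)) / 7
= -28.8970635 / 7 = -4.1281519

-4.12815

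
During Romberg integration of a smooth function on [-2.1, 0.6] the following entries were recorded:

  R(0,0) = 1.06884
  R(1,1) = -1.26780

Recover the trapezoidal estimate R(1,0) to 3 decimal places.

-0.684

From R(1,1) = (4·R(1,0) − R(0,0))/3, solve for R(1,0):
4·R(1,0) = 3·(-1.26780) + 1.06884 = -2.73456
R(1,0) = -0.68364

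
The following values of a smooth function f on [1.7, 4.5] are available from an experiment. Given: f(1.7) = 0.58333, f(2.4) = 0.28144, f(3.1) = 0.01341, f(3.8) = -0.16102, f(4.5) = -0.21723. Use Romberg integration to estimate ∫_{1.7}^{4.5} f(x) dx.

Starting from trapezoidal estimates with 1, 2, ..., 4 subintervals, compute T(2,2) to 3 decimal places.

T(0,0) (trapezoid, 1 panel, h=2.8000): 0.51254
T(1,0) (trapezoid, 2 panels, h=1.4000): 0.27504
T(2,0) (trapezoid, 4 panels, h=0.7000): 0.22182
T(1,1) = 0.27504 + (0.27504 − 0.51254)/3 = 0.19587
T(2,1) = 0.22182 + (0.22182 − 0.27504)/3 = 0.20408
T(2,2) = 0.20408 + (0.20408 − 0.19587)/15 = 0.20463

0.205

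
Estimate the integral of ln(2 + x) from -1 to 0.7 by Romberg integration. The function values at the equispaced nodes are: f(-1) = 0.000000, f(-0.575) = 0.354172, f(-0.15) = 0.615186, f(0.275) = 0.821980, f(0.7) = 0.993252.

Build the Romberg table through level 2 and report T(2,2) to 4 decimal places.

0.9817

T(0,0) (trapezoid, 1 panel, h=1.7000): 0.844264
T(1,0) (trapezoid, 2 panels, h=0.8500): 0.945040
T(2,0) (trapezoid, 4 panels, h=0.4250): 0.972385
T(1,1) = 0.945040 + (0.945040 − 0.844264)/3 = 0.978632
T(2,1) = 0.972385 + (0.972385 − 0.945040)/3 = 0.981500
T(2,2) = 0.981500 + (0.981500 − 0.978632)/15 = 0.981691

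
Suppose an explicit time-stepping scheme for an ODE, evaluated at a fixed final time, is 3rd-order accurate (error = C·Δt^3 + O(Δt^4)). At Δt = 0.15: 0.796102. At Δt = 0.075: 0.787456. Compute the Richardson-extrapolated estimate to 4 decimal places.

0.7862

Extrapolated value = (8·A(Δt/2) − A(Δt)) / (8 − 1)
= (8·0.787456 − 0.796102) / 7
= 5.503546 / 7 = 0.786221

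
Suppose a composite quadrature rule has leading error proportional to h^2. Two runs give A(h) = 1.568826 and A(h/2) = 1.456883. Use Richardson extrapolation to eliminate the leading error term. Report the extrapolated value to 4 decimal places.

1.4196

The leading error scales as h^2; refining by a factor of 2 reduces it by 2^2 = 4.
Extrapolated value = (4·A(h/2) − A(h)) / (4 − 1)
= (4·1.456883 − 1.568826) / 3
= 4.258706 / 3 = 1.419569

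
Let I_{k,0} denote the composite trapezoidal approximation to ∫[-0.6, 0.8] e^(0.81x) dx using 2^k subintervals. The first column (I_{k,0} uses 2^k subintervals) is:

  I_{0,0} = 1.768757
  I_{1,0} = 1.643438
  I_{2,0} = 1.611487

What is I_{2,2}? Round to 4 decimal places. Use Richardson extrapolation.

I_{1,1} = 1.643438 + (1.643438 − 1.768757)/3 = 1.601665
I_{2,1} = (4·1.611487 − 1.643438) / 3 = 1.600837
I_{2,2} = 1.600837 + (1.600837 − 1.601665)/15 = 1.600782
(Column j=1 coincides with Simpson's rule on the same nodes.)

1.6008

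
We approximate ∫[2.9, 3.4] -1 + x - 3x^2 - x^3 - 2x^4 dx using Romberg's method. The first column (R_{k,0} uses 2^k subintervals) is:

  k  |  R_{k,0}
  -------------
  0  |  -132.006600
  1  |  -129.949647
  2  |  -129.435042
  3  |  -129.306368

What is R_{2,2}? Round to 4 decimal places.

Richardson extrapolation on the trapezoidal column (denominator 4−1=3):
R_{1,1} = -129.949647 + (-129.949647 − (-132.006600))/3 = -129.263996
R_{2,1} = (4·(-129.435042) − (-129.949647)) / 3 = -129.263507
R_{2,2} = -129.263507 + (-129.263507 − (-129.263996))/15 = -129.263474

-129.2635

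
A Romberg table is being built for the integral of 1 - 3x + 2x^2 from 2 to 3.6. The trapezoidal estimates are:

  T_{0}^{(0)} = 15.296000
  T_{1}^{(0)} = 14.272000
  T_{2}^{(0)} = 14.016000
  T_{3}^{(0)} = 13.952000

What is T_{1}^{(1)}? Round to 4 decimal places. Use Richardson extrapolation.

13.9307

T_{1}^{(1)} = 14.272000 + (14.272000 − 15.296000)/3 = 13.930667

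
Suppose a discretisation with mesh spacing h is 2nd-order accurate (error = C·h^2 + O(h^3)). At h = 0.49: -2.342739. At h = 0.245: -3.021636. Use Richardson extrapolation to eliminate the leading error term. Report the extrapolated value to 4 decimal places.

Extrapolated value = (4·A(h/2) − A(h)) / (4 − 1)
= (4·(-3.021636) − (-2.342739)) / 3
= -9.743805 / 3 = -3.247935

-3.2479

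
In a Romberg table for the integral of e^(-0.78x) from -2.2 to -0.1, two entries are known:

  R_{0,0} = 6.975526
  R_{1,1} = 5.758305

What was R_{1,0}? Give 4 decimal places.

From R_{1,1} = (4·R_{1,0} − R_{0,0})/3, solve for R_{1,0}:
4·R_{1,0} = 3·5.758305 + 6.975526 = 24.250441
R_{1,0} = 6.062610

6.0626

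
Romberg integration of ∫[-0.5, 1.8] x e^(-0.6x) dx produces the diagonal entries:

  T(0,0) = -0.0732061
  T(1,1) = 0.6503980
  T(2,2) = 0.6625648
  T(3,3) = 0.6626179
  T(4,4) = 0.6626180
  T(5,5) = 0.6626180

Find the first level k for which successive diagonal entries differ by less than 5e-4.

k = 3

|T(1,1) − T(0,0)| = 0.7236041 ≥ 5e-4
|T(2,2) − T(1,1)| = 0.0121668 ≥ 5e-4
|T(3,3) − T(2,2)| = 0.0000531 < 5e-4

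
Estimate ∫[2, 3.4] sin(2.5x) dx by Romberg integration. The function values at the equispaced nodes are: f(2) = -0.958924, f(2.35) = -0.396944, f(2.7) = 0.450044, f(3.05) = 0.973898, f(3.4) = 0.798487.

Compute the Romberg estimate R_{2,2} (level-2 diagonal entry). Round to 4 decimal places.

R_{0,0} (trapezoid, 1 panel, h=1.4000): -0.112306
R_{1,0} (trapezoid, 2 panels, h=0.7000): 0.258878
R_{2,0} (trapezoid, 4 panels, h=0.3500): 0.331373
R_{1,1} = 0.258878 + (0.258878 − (-0.112306))/3 = 0.382606
R_{2,1} = 0.331373 + (0.331373 − 0.258878)/3 = 0.355538
R_{2,2} = 0.355538 + (0.355538 − 0.382606)/15 = 0.353733

0.3537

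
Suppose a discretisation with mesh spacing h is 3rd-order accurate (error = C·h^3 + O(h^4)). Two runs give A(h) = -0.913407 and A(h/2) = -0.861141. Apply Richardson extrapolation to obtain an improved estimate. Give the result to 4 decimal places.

Extrapolated value = (8·A(h/2) − A(h)) / (8 − 1)
= (8·(-0.861141) − (-0.913407)) / 7
= -5.975721 / 7 = -0.853674

-0.8537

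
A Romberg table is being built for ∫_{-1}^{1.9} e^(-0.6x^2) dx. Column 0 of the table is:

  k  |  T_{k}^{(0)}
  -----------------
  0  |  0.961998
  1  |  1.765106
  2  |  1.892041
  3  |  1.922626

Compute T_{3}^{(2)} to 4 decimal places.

1.9327

Richardson extrapolation on the trapezoidal column (denominator 4−1=3):
T_{2}^{(1)} = (4·1.892041 − 1.765106) / 3 = 1.934353
T_{3}^{(1)} = (4·1.922626 − 1.892041) / 3 = 1.932821
T_{3}^{(2)} = (16·1.932821 − 1.934353) / 15 = 1.932719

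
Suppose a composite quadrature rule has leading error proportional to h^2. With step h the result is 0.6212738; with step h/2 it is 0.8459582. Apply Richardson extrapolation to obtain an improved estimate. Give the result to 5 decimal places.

The leading error scales as h^2; refining by a factor of 2 reduces it by 2^2 = 4.
Extrapolated value = (4·A(h/2) − A(h)) / (4 − 1)
= (4·0.8459582 − 0.6212738) / 3
= 2.7625590 / 3 = 0.9208530

0.92085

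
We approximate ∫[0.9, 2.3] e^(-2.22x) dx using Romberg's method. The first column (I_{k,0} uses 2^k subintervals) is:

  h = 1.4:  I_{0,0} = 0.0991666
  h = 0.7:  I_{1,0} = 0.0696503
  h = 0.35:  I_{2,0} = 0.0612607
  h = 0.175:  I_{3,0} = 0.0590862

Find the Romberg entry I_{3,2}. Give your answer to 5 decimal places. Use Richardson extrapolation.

Richardson extrapolation on the trapezoidal column (denominator 4−1=3):
I_{2,1} = 0.0612607 + (0.0612607 − 0.0696503)/3 = 0.0584642
I_{3,1} = 0.0590862 + (0.0590862 − 0.0612607)/3 = 0.0583614
I_{3,2} = (16·0.0583614 − 0.0584642) / 15 = 0.0583545

0.05835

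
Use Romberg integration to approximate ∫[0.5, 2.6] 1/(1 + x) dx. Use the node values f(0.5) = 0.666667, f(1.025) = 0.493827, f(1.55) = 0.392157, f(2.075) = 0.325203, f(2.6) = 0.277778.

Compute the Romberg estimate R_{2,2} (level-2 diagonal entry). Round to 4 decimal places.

0.8756

R_{0,0} (trapezoid, 1 panel, h=2.1000): 0.991667
R_{1,0} (trapezoid, 2 panels, h=1.0500): 0.907598
R_{2,0} (trapezoid, 4 panels, h=0.5250): 0.883790
R_{1,1} = 0.907598 + (0.907598 − 0.991667)/3 = 0.879575
R_{2,1} = 0.883790 + (0.883790 − 0.907598)/3 = 0.875854
R_{2,2} = 0.875854 + (0.875854 − 0.879575)/15 = 0.875606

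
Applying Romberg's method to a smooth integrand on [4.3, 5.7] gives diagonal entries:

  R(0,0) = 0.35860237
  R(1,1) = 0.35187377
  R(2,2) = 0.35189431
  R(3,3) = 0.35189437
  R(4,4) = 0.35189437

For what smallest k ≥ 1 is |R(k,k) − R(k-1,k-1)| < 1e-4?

|R(1,1) − R(0,0)| = 0.00672860 ≥ 1e-4
|R(2,2) − R(1,1)| = 0.00002054 < 1e-4

k = 2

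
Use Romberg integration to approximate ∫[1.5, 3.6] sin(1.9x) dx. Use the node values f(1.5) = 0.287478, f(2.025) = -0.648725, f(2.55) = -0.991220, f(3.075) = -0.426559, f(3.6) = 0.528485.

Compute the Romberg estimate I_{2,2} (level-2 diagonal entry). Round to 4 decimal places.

-0.9471

I_{0,0} (trapezoid, 1 panel, h=2.1000): 0.856761
I_{1,0} (trapezoid, 2 panels, h=1.0500): -0.612400
I_{2,0} (trapezoid, 4 panels, h=0.5250): -0.870724
I_{1,1} = -0.612400 + (-0.612400 − 0.856761)/3 = -1.102120
I_{2,1} = -0.870724 + (-0.870724 − (-0.612400))/3 = -0.956832
I_{2,2} = -0.956832 + (-0.956832 − (-1.102120))/15 = -0.947146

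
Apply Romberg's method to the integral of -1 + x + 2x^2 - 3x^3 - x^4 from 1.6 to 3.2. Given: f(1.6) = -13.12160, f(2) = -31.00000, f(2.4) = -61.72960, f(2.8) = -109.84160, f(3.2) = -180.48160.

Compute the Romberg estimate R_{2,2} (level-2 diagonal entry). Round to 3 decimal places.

-117.385

R_{0,0} (trapezoid, 1 panel, h=1.6000): -154.88256
R_{1,0} (trapezoid, 2 panels, h=0.8000): -126.82496
R_{2,0} (trapezoid, 4 panels, h=0.4000): -119.74912
R_{1,1} = -126.82496 + (-126.82496 − (-154.88256))/3 = -117.47243
R_{2,1} = -119.74912 + (-119.74912 − (-126.82496))/3 = -117.39051
R_{2,2} = -117.39051 + (-117.39051 − (-117.47243))/15 = -117.38505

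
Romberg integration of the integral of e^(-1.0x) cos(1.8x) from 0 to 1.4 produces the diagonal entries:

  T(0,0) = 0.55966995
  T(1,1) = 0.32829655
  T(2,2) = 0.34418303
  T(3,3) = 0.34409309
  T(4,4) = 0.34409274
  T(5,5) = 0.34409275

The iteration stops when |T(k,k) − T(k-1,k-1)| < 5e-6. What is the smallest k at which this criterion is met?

k = 4

|T(1,1) − T(0,0)| = 0.23137340 ≥ 5e-6
|T(2,2) − T(1,1)| = 0.01588648 ≥ 5e-6
|T(3,3) − T(2,2)| = 0.00008994 ≥ 5e-6
|T(4,4) − T(3,3)| = 0.00000035 < 5e-6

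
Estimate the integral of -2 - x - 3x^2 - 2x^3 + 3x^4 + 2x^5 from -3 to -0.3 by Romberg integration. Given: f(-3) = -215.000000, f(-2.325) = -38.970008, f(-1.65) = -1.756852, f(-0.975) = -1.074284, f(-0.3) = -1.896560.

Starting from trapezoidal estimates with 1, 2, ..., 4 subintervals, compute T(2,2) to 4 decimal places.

-84.6233

T(0,0) (trapezoid, 1 panel, h=2.7000): -292.810356
T(1,0) (trapezoid, 2 panels, h=1.3500): -148.776928
T(2,0) (trapezoid, 4 panels, h=0.6750): -101.418361
T(1,1) = -148.776928 + (-148.776928 − (-292.810356))/3 = -100.765785
T(2,1) = -101.418361 + (-101.418361 − (-148.776928))/3 = -85.632172
T(2,2) = -85.632172 + (-85.632172 − (-100.765785))/15 = -84.623264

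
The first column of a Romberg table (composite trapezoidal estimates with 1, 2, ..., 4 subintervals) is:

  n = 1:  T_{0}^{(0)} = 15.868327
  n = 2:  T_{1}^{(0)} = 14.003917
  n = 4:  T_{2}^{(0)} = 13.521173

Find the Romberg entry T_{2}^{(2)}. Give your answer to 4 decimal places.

13.3588

T_{1}^{(1)} = (4·14.003917 − 15.868327) / 3 = 13.382447
T_{2}^{(1)} = (4·13.521173 − 14.003917) / 3 = 13.360258
T_{2}^{(2)} = (16·13.360258 − 13.382447) / 15 = 13.358779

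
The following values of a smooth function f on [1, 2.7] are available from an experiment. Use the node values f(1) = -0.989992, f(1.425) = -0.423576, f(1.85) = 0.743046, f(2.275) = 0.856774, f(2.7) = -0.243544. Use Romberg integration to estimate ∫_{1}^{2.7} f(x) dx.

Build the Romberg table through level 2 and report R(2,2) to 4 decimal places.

0.2672

R(0,0) (trapezoid, 1 panel, h=1.7000): -1.048506
R(1,0) (trapezoid, 2 panels, h=0.8500): 0.107336
R(2,0) (trapezoid, 4 panels, h=0.4250): 0.237777
R(1,1) = 0.107336 + (0.107336 − (-1.048506))/3 = 0.492617
R(2,1) = 0.237777 + (0.237777 − 0.107336)/3 = 0.281257
R(2,2) = 0.281257 + (0.281257 − 0.492617)/15 = 0.267166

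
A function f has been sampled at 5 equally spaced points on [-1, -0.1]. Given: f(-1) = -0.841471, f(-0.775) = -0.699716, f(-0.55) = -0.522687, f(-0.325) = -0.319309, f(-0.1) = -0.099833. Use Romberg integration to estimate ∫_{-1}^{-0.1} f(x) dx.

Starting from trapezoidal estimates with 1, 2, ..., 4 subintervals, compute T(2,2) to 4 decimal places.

T(0,0) (trapezoid, 1 panel, h=0.9000): -0.423587
T(1,0) (trapezoid, 2 panels, h=0.4500): -0.447003
T(2,0) (trapezoid, 4 panels, h=0.2250): -0.452782
T(1,1) = -0.447003 + (-0.447003 − (-0.423587))/3 = -0.454808
T(2,1) = -0.452782 + (-0.452782 − (-0.447003))/3 = -0.454708
T(2,2) = -0.454708 + (-0.454708 − (-0.454808))/15 = -0.454701

-0.4547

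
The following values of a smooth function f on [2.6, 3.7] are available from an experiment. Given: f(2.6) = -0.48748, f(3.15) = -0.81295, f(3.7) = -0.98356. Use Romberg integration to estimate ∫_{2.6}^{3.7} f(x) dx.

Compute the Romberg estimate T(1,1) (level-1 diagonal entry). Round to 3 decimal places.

T(0,0) (trapezoid, 1 panel, h=1.1000): -0.80907
T(1,0) (trapezoid, 2 panels, h=0.5500): -0.85166
T(1,1) = -0.85166 + (-0.85166 − (-0.80907))/3 = -0.86586

-0.866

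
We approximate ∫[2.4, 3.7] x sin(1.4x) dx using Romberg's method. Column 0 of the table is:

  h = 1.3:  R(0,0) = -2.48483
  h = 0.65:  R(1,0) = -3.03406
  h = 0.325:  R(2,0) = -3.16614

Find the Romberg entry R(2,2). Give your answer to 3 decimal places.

-3.210

R(1,1) = (4·(-3.03406) − (-2.48483)) / 3 = -3.21714
R(2,1) = -3.16614 + (-3.16614 − (-3.03406))/3 = -3.21017
R(2,2) = (16·(-3.21017) − (-3.21714)) / 15 = -3.20971
(Column j=1 coincides with Simpson's rule on the same nodes.)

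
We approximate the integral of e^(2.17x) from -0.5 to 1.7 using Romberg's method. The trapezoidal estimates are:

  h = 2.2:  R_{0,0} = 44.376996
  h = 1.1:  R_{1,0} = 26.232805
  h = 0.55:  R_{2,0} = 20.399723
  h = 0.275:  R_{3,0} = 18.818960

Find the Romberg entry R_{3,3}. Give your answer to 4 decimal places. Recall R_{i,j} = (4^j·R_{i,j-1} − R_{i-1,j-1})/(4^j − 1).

Richardson extrapolation on the trapezoidal column (denominator 4−1=3):
R_{1,1} = 26.232805 + (26.232805 − 44.376996)/3 = 20.184741
R_{2,1} = (4·20.399723 − 26.232805) / 3 = 18.455362
R_{3,1} = (4·18.818960 − 20.399723) / 3 = 18.292039
R_{2,2} = (16·18.455362 − 20.184741) / 15 = 18.340070
R_{3,2} = (16·18.292039 − 18.455362) / 15 = 18.281151
R_{3,3} = 18.281151 + (18.281151 − 18.340070)/63 = 18.280216

18.2802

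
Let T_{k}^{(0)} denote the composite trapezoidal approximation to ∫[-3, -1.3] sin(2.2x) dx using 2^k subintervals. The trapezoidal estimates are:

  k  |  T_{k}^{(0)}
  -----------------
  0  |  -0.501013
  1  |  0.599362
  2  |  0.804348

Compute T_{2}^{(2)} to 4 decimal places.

0.8664

T_{1}^{(1)} = (4·0.599362 − (-0.501013)) / 3 = 0.966154
T_{2}^{(1)} = 0.804348 + (0.804348 − 0.599362)/3 = 0.872677
T_{2}^{(2)} = (16·0.872677 − 0.966154) / 15 = 0.866445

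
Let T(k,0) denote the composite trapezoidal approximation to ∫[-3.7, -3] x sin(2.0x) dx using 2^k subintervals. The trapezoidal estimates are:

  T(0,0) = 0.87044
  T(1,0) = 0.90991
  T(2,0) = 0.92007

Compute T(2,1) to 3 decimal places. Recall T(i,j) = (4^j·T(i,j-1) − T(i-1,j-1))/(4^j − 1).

0.923

T(2,1) = (4·0.92007 − 0.90991) / 3 = 0.92346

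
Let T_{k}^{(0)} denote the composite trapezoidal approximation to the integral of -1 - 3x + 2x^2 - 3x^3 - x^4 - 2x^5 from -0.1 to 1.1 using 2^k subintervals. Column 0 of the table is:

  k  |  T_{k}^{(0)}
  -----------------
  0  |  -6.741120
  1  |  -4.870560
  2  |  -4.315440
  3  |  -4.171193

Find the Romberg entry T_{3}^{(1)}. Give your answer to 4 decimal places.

-4.1231

Richardson extrapolation on the trapezoidal column (denominator 4−1=3):
T_{3}^{(1)} = (4·(-4.171193) − (-4.315440)) / 3 = -4.123111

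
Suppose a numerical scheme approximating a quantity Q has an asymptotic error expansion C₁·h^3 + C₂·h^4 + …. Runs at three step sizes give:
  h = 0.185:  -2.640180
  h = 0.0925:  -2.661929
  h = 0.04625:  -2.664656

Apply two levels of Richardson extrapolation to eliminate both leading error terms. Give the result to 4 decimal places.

First eliminate the h^3 term (factor 2^3 = 8):
  B₁ = (8·(-2.661929) − (-2.640180))/7 = -2.665036
  B₂ = (8·(-2.664656) − (-2.661929))/7 = -2.665046
Then eliminate the h^4 term (factor 2^4 = 16):
  (16·(-2.665046) − (-2.665036))/15 = -2.665047

-2.6650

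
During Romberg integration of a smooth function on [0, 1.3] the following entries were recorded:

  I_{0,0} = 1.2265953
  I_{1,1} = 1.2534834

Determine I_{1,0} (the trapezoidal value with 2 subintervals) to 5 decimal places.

From I_{1,1} = (4·I_{1,0} − I_{0,0})/3, solve for I_{1,0}:
4·I_{1,0} = 3·1.2534834 + 1.2265953 = 4.9870455
I_{1,0} = 1.2467614

1.24676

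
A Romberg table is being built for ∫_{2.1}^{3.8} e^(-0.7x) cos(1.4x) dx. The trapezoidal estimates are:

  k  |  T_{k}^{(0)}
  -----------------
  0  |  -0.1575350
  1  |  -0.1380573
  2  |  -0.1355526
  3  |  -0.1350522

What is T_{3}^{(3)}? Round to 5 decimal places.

Richardson extrapolation on the trapezoidal column (denominator 4−1=3):
T_{1}^{(1)} = -0.1380573 + (-0.1380573 − (-0.1575350))/3 = -0.1315647
T_{2}^{(1)} = (4·(-0.1355526) − (-0.1380573)) / 3 = -0.1347177
T_{3}^{(1)} = (4·(-0.1350522) − (-0.1355526)) / 3 = -0.1348854
T_{2}^{(2)} = (16·(-0.1347177) − (-0.1315647)) / 15 = -0.1349279
T_{3}^{(2)} = (16·(-0.1348854) − (-0.1347177)) / 15 = -0.1348966
T_{3}^{(3)} = -0.1348966 + (-0.1348966 − (-0.1349279))/63 = -0.1348961

-0.13490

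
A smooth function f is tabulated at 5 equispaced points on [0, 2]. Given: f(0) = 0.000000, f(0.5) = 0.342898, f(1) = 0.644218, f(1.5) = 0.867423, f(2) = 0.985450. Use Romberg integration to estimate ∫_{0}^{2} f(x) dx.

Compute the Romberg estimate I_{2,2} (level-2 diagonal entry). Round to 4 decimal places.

1.1858

I_{0,0} (trapezoid, 1 panel, h=2.0000): 0.985450
I_{1,0} (trapezoid, 2 panels, h=1.0000): 1.136943
I_{2,0} (trapezoid, 4 panels, h=0.5000): 1.173632
I_{1,1} = 1.136943 + (1.136943 − 0.985450)/3 = 1.187441
I_{2,1} = 1.173632 + (1.173632 − 1.136943)/3 = 1.185862
I_{2,2} = 1.185862 + (1.185862 − 1.187441)/15 = 1.185757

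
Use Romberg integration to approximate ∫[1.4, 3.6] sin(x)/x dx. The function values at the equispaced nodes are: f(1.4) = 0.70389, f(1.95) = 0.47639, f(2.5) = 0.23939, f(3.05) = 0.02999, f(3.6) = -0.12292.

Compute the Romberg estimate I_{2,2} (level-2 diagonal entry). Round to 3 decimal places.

I_{0,0} (trapezoid, 1 panel, h=2.2000): 0.63907
I_{1,0} (trapezoid, 2 panels, h=1.1000): 0.58286
I_{2,0} (trapezoid, 4 panels, h=0.5500): 0.56994
I_{1,1} = 0.58286 + (0.58286 − 0.63907)/3 = 0.56412
I_{2,1} = 0.56994 + (0.56994 − 0.58286)/3 = 0.56563
I_{2,2} = 0.56563 + (0.56563 − 0.56412)/15 = 0.56573

0.566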